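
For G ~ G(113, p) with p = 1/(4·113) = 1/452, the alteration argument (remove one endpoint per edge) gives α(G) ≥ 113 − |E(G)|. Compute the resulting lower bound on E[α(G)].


E[|E(G)|] = C(113, 2)·p = 6328 · (1/452) = 14.
E[α(G)] ≥ n − E[|E(G)|] = 113 − 14 = 99.
Numerically: ≈ 99.00000.
(This is only a lower bound; the true E[α(G)] may be larger.)

E[α(G)] ≥ 99 ≈ 99.00000.


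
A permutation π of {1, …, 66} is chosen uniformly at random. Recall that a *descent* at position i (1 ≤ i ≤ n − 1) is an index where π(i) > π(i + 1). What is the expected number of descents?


Write X = Σ X_I over i = 1, …, 65, with X_I the indicator of one descent.
There are 65 indicators.
For each fixed i, the pair (π(i), π(i+1)) is a uniformly random ordered pair of distinct values from {1, …, 66}; by symmetry P[π(i) > π(i+1)] = 1/2.
By linearity: E[X] = 65 · (1/2) = (66 − 1) · (1/2) = 65/2 ≈ 32.50000.

E[X] = 65/2 = 32.50000.


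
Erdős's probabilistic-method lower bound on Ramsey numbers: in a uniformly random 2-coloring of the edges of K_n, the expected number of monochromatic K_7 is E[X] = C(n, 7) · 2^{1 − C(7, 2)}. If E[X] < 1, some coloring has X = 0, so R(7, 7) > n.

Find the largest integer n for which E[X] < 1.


We need C(n, 7) · 2^{1 − 21} < 1, i.e. C(n, 7) < 2^{21 − 1} = 1048576.
Check values of n near the boundary:
  n = 23: C(23, 7) = 245157; 245157 < 1048576? YES
  n = 24: C(24, 7) = 346104; 346104 < 1048576? YES
  n = 25: C(25, 7) = 480700; 480700 < 1048576? YES
  n = 26: C(26, 7) = 657800; 657800 < 1048576? YES
  n = 27: C(27, 7) = 888030; 888030 < 1048576? YES
  n = 28: C(28, 7) = 1184040; 1184040 < 1048576? NO
The largest n with C(n, 7) < 1048576 is n = 27 (where E[X] = 444015/524288 ≈ 0.8469). Hence R(7, 7) > 27, i.e. R(7, 7) ≥ 28.

Largest n = 27; hence R(7, 7) > 27.


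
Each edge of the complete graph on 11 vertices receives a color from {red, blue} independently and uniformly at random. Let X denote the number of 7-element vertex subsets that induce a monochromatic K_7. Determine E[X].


Let X = Σ_S X_S over the C(11, 7) = 330 subsets S of size 7, where X_S = 1 if the K_7 on S is monochromatic.
For a fixed S, the K_7 on S has C(7, 2) = 21 edges. P[all 21 edges red] = (1/2)^21, and likewise for blue, so P[monochromatic] = 2·(1/2)^21 = 2^{1 − 21} = 1/1048576.
Summing: E[X] = C(11, 7) · 2^{1 − 21} = 330 · 1/1048576 = 165/524288.
Numerically: E[X] ≈ 0.0003.

E[X] = C(11,7)·2^(1−C(7,2)) = 165/524288 ≈ 0.0003.


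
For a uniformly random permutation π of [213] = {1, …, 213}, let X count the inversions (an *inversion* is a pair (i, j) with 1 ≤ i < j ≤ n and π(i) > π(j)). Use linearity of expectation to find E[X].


Write X = Σ X_I over the C(213, 2) = 22578 pairs i < j, with X_I the indicator of one inversion.
There are 22578 indicators.
For each fixed pair i < j, the values π(i) and π(j) are two distinct elements of {1, …, 213} in uniformly random order; by symmetry P[π(i) > π(j)] = 1/2.
By linearity: E[X] = 22578 · (1/2) = C(213, 2) · (1/2) = 22578/2 = 11289 ≈ 11289.00000.

E[X] = 11289 = 11289.00000.


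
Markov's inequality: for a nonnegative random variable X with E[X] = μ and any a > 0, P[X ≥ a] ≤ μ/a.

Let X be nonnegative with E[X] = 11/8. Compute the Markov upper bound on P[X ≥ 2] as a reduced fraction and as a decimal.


μ = E[X] = 11/8, a = 2.
Markov: P[X ≥ 2] ≤ μ/a = (11/8)/2 = 11/16.
Numerically: ≈ 0.688.
(Since a = 2 > μ = 1.375, the bound 11/16 is < 1 and informative.)

P[X ≥ 2] ≤ 11/16 ≈ 0.688.


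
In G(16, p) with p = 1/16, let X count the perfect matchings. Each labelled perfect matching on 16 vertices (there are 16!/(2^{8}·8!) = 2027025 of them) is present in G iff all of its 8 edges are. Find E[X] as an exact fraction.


K_16 has 16!/(2^{8}·8!) = 2027025 labelled perfect matchings.
For each such perfect matching H, let X_H = 1 if all 8 edges of H are present in G. Then P[X_H = 1] = p^{8} = (1/16)^{8} = 1/4294967296.
By linearity: E[X] = Σ_H E[X_H] = 2027025 · p^{8} = 2027025 · 1/4294967296 = 2027025/4294967296.
Numerically: E[X] ≈ 0.000471954.

E[X] = 2027025 · (1/16)^{8} = 2027025/4294967296 ≈ 0.000471954.


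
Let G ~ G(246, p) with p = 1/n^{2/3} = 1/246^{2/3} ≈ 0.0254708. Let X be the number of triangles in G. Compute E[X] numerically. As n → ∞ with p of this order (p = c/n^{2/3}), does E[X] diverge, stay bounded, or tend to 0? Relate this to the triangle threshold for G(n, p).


Number of potential triangles: C(246, 3) = 2450980.
Each occurs with probability p³ ≈ (0.0254708)³ ≈ 1.65245555e-05.
By linearity: E[X] = C(246, 3)·p³ ≈ 2450980 · 1.65245555e-05 ≈ 40.501355.
Since α = 2/3 < 1, p = c/n^{2/3} ≫ 1/n is above the triangle threshold p ~ 1/n. Asymptotically E[X] ~ (c³/6)·n^{3(1−α)} = (1³/6)·n^{1} → ∞; triangles are abundant w.h.p.

E[X] ≈ 40.501355; in regime p = Θ(1/n^{2/3}) E[X] diverges (above the triangle threshold p ~ 1/n).


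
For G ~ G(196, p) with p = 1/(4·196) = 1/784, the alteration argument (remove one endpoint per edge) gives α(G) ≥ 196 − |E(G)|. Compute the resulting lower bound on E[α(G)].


E[|E(G)|] = C(196, 2)·p = 19110 · (1/784) = 195/8.
E[α(G)] ≥ n − E[|E(G)|] = 196 − 195/8 = 1373/8.
Numerically: ≈ 171.6250.
(This is only a lower bound; the true E[α(G)] may be larger.)

E[α(G)] ≥ 1373/8 ≈ 171.6250.


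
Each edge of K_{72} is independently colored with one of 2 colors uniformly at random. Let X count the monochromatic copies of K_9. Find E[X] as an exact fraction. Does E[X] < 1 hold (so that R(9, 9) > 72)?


E[X] = C(72, 9) · 2^{1 − 36} = 85113005120 · 2^{−35} = 85113005120/34359738368.
As a reduced fraction: E[X] = 1329890705/536870912 ≈ 2.4771145.
Is E[X] < 1? NO.
Since E[X] ≥ 1, the first-moment bound is inconclusive at n = 72; it does NOT by itself certify R(9, 9) > 72.

E[X] = 1329890705/536870912 ≈ 2.4771145; E[X] ≥ 1; first-moment method inconclusive here.


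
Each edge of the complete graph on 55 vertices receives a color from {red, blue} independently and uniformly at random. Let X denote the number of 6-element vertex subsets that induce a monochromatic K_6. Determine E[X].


Let X = Σ_S X_S over the C(55, 6) = 28989675 subsets S of size 6, where X_S = 1 if the K_6 on S is monochromatic.
For a fixed S, the K_6 on S has C(6, 2) = 15 edges. P[all 15 edges red] = (1/2)^15, and likewise for blue, so P[monochromatic] = 2·(1/2)^15 = 2^{1 − 15} = 1/16384.
Summing: E[X] = C(55, 6) · 2^{1 − 15} = 28989675 · 1/16384 = 28989675/16384.
Numerically: E[X] ≈ 1769.3893.

E[X] = C(55,6)·2^(1−C(6,2)) = 28989675/16384 ≈ 1769.3893.


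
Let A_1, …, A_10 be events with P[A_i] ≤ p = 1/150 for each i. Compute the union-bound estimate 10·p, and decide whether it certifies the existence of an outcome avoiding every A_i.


Union bound: P[∪_{i=1}^{10} A_i] ≤ Σ_i P[A_i] ≤ 10·p = 10·(1/150) = 1/15.
Numerically: 1/15 ≈ 0.067.
Is 1/15 < 1? YES.
Since P[∪ A_i] ≤ 1/15 < 1, the complement has P[∩ A_i^c] ≥ 1 − 1/15 = 14/15 > 0, so some outcome avoids every A_i.

10·p = 1/15 ≈ 0.067; existence CERTIFIED by the union bound.


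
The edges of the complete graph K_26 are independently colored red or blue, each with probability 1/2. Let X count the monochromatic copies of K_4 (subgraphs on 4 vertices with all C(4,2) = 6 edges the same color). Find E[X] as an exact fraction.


Let X = Σ_S X_S over the C(26, 4) = 14950 subsets S of size 4, where X_S = 1 if the K_4 on S is monochromatic.
For a fixed S, the K_4 on S has C(4, 2) = 6 edges. P[all 6 edges red] = (1/2)^6, and likewise for blue, so P[monochromatic] = 2·(1/2)^6 = 2^{1 − 6} = 1/32.
By linearity of expectation: E[X] = C(26, 4) · 2^{1 − 6} = 14950 · 1/32 = 7475/16.
Numerically: E[X] ≈ 467.187500.

E[X] = C(26,4)·2^(1−C(4,2)) = 7475/16 ≈ 467.187500.


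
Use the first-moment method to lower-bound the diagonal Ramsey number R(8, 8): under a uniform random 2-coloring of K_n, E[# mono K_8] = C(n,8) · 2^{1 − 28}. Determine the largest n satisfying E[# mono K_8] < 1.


We need C(n, 8) · 2^{1 − 28} < 1, i.e. C(n, 8) < 2^{28 − 1} = 134217728.
Check values of n near the boundary:
  n = 41: C(41, 8) = 95548245; 95548245 < 134217728? YES
  n = 42: C(42, 8) = 118030185; 118030185 < 134217728? YES
  n = 43: C(43, 8) = 145008513; 145008513 < 134217728? NO
The largest n with C(n, 8) < 134217728 is n = 42 (where E[X] = 118030185/134217728 ≈ 0.8793934). Hence R(8, 8) > 42, i.e. R(8, 8) ≥ 43.

Largest n = 42; hence R(8, 8) > 42.


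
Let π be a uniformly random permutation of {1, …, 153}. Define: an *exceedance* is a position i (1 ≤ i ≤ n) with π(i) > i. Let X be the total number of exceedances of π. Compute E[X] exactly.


Write X = Σ_{i=1}^{153} X_i, where X_i = 1_{π(i) > i}.
For each fixed i, π(i) is uniform over {1, …, 153} (marginal of a uniform permutation), so P[π(i) > i] = (n − i)/n. Summing: Σ_{i=1}^{153} (n − i)/n = (0 + 1 + … + 152)/153 = 153(153 − 1)/(2·153) = (153 − 1)/2.
Hence E[X] = Σ_{i=1}^{153} (153 − i)/153 = 76 ≈ 76.000.

E[X] = 76 = 76.000.


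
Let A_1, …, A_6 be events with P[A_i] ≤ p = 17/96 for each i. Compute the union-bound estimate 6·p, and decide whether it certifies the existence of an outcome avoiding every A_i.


Union bound: P[∪_{i=1}^{6} A_i] ≤ Σ_i P[A_i] ≤ 6·p = 6·(17/96) = 17/16.
Numerically: 17/16 ≈ 1.0625000.
Is 17/16 < 1? NO.
Since the bound 17/16 is ≥ 1, the union bound is uninformative here; it does NOT by itself certify existence.

6·p = 17/16 ≈ 1.0625000; existence NOT certified by the union bound.


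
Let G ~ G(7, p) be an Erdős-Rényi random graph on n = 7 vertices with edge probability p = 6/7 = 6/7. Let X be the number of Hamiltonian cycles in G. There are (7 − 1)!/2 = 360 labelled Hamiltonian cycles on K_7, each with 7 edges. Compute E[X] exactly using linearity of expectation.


K_7 has (7 − 1)!/2 = 360 labelled Hamiltonian cycles.
For each such Hamiltonian cycle H, let X_H = 1 if all 7 edges of H are present in G. Then P[X_H = 1] = p^{7} = (6/7)^{7} = 279936/823543.
By linearity: E[X] = Σ_H E[X_H] = 360 · p^{7} = 360 · 279936/823543 = 100776960/823543.
Numerically: E[X] ≈ 122.37.

E[X] = 360 · (6/7)^{7} = 100776960/823543 ≈ 122.37.


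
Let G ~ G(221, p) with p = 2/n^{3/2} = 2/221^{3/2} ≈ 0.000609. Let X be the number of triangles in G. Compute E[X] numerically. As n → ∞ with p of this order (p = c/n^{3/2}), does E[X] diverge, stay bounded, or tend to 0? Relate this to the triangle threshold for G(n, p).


Number of potential triangles: C(221, 3) = 1774630.
Each occurs with probability p³ ≈ (0.000609)³ ≈ 2.25593e-10.
By linearity: E[X] = C(221, 3)·p³ ≈ 1774630 · 2.25593e-10 ≈ 0.000.
Since α = 3/2 > 1, p = c/n^{3/2} = o(1/n) is below the triangle threshold p ~ 1/n. Asymptotically E[X] ~ (c³/6)·n^{3(1−α)} = (2³/6)·n^{-1.5} → 0, so by Markov's inequality G has no triangles w.h.p.

E[X] ≈ 0.000; in regime p = Θ(1/n^{3/2}) E[X] tends to 0 (below the triangle threshold p ~ 1/n).


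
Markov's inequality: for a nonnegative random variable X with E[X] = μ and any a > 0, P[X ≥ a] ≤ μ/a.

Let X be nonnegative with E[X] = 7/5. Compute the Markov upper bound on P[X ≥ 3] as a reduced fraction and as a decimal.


μ = E[X] = 7/5, a = 3.
Markov: P[X ≥ 3] ≤ μ/a = (7/5)/3 = 7/15.
Numerically: ≈ 0.4667.
(Since a = 3 > μ = 1.4000, the bound 7/15 is < 1 and informative.)

P[X ≥ 3] ≤ 7/15 ≈ 0.4667.


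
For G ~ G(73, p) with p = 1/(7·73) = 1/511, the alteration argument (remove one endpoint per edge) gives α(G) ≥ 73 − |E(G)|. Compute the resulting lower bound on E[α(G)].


E[|E(G)|] = C(73, 2)·p = 2628 · (1/511) = 36/7.
E[α(G)] ≥ n − E[|E(G)|] = 73 − 36/7 = 475/7.
Numerically: ≈ 67.857143.
(This is only a lower bound; the true E[α(G)] may be larger.)

E[α(G)] ≥ 475/7 ≈ 67.857143.


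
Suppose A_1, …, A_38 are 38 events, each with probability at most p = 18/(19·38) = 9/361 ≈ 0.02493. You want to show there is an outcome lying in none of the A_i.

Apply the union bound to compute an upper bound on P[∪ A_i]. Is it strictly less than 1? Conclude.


Union bound: P[∪_{i=1}^{38} A_i] ≤ Σ_i P[A_i] ≤ 38·p = 38·(9/361) = 18/19.
Numerically: 18/19 ≈ 0.94737.
Is 18/19 < 1? YES.
Since P[∪ A_i] ≤ 18/19 < 1, the complement has P[∩ A_i^c] ≥ 1 − 18/19 = 1/19 > 0, so some outcome avoids every A_i.

38·p = 18/19 ≈ 0.94737; existence CERTIFIED by the union bound.


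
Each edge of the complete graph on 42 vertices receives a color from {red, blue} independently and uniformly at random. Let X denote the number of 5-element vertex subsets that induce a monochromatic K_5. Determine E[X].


Let X = Σ_S X_S over the C(42, 5) = 850668 subsets S of size 5, where X_S = 1 if the K_5 on S is monochromatic.
For a fixed S, the K_5 on S has C(5, 2) = 10 edges. P[all 10 edges red] = (1/2)^10, and likewise for blue, so P[monochromatic] = 2·(1/2)^10 = 2^{1 − 10} = 1/512.
Summing: E[X] = C(42, 5) · 2^{1 − 10} = 850668 · 1/512 = 212667/128.
Numerically: E[X] ≈ 1661.46094.

E[X] = C(42,5)·2^(1−C(5,2)) = 212667/128 ≈ 1661.46094.


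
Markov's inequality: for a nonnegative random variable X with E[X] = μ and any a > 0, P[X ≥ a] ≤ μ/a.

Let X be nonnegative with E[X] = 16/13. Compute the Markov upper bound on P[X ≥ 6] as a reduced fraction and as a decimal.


μ = E[X] = 16/13, a = 6.
Markov: P[X ≥ 6] ≤ μ/a = (16/13)/6 = 8/39.
Numerically: ≈ 0.205128.
(Since a = 6 > μ = 1.230769, the bound 8/39 is < 1 and informative.)

P[X ≥ 6] ≤ 8/39 ≈ 0.205128.


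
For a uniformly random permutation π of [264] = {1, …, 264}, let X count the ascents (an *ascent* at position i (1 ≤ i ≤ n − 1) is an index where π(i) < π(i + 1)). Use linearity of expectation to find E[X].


Write X = Σ X_I over i = 1, …, 263, with X_I the indicator of one ascent.
There are 263 indicators.
For each fixed i, the pair (π(i), π(i+1)) is a uniformly random ordered pair of distinct values from {1, …, 264}; by symmetry P[π(i) < π(i+1)] = 1/2.
By linearity: E[X] = 263 · (1/2) = (264 − 1) · (1/2) = 263/2 ≈ 131.50000.

E[X] = 263/2 = 131.50000.


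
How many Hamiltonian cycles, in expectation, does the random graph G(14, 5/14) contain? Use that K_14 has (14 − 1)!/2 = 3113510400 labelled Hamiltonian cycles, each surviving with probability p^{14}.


K_14 has (14 − 1)!/2 = 3113510400 labelled Hamiltonian cycles.
For each such Hamiltonian cycle H, let X_H = 1 if all 14 edges of H are present in G. Then P[X_H = 1] = p^{14} = (5/14)^{14} = 6103515625/11112006825558016.
By linearity: E[X] = Σ_H E[X_H] = 3113510400 · p^{14} = 3113510400 · 6103515625/11112006825558016 = 5302276611328125/3100448333024.
Numerically: E[X] ≈ 1710.16.

E[X] = 3113510400 · (5/14)^{14} = 5302276611328125/3100448333024 ≈ 1710.16.


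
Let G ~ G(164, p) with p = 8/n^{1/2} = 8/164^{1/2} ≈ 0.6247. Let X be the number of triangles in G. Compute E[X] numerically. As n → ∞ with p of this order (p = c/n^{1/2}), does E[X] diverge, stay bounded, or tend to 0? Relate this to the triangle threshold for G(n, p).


Number of potential triangles: C(164, 3) = 721764.
Each occurs with probability p³ ≈ (0.6247)³ ≈ 2.4378343e-01.
By linearity: E[X] = C(164, 3)·p³ ≈ 721764 · 2.4378343e-01 ≈ 175954.10587.
Since α = 1/2 < 1, p = c/n^{1/2} ≫ 1/n is above the triangle threshold p ~ 1/n. Asymptotically E[X] ~ (c³/6)·n^{3(1−α)} = (8³/6)·n^{1.5} → ∞; triangles are abundant w.h.p.

E[X] ≈ 175954.10587; in regime p = Θ(1/n^{1/2}) E[X] diverges (above the triangle threshold p ~ 1/n).


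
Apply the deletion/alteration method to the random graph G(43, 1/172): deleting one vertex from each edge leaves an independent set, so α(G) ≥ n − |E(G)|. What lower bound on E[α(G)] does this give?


E[|E(G)|] = C(43, 2)·p = 903 · (1/172) = 21/4.
E[α(G)] ≥ n − E[|E(G)|] = 43 − 21/4 = 151/4.
Numerically: ≈ 37.750000.
(This is only a lower bound; the true E[α(G)] may be larger.)

E[α(G)] ≥ 151/4 ≈ 37.750000.


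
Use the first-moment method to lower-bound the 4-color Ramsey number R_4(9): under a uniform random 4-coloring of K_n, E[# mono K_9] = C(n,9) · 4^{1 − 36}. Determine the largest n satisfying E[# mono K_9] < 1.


We need C(n, 9) · 4^{1 − 36} < 1, i.e. C(n, 9) < 4^{36 − 1} = 1180591620717411303424.
Check values of n near the boundary:
  n = 913: C(913, 9) = 1167605542753639808390; 1167605542753639808390 < 1180591620717411303424? YES
  n = 914: C(914, 9) = 1179217089587653905932; 1179217089587653905932 < 1180591620717411303424? YES
  n = 915: C(915, 9) = 1190931166636537885130; 1190931166636537885130 < 1180591620717411303424? NO
  n = 916: C(916, 9) = 1202748565202942340440; 1202748565202942340440 < 1180591620717411303424? NO
  n = 917: C(917, 9) = 1214670081818390006810; 1214670081818390006810 < 1180591620717411303424? NO
The largest n with C(n, 9) < 1180591620717411303424 is n = 914 (where E[X] = 294804272396913476483/295147905179352825856 ≈ 0.9988). Hence R_4(9) > 914, i.e. R_4(9) ≥ 915.

Largest n = 914; hence R_4(9) > 914.


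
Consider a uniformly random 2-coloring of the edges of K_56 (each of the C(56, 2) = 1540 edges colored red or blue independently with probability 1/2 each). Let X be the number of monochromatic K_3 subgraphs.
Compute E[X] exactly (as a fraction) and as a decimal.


Let X = Σ_S X_S over the C(56, 3) = 27720 subsets S of size 3, where X_S = 1 if the K_3 on S is monochromatic.
For a fixed S, the K_3 on S has C(3, 2) = 3 edges. P[all 3 edges red] = (1/2)^3, and likewise for blue, so P[monochromatic] = 2·(1/2)^3 = 2^{1 − 3} = 1/4.
Summing: E[X] = C(56, 3) · 2^{1 − 3} = 27720 · 1/4 = 6930.
Numerically: E[X] ≈ 6930.0000.

E[X] = C(56,3)·2^(1−C(3,2)) = 6930 ≈ 6930.0000.


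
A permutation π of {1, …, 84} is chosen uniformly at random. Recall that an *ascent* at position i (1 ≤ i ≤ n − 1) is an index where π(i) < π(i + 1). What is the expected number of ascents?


Write X = Σ X_I over i = 1, …, 83, with X_I the indicator of one ascent.
There are 83 indicators.
For each fixed i, the pair (π(i), π(i+1)) is a uniformly random ordered pair of distinct values from {1, …, 84}; by symmetry P[π(i) < π(i+1)] = 1/2.
By linearity: E[X] = 83 · (1/2) = (84 − 1) · (1/2) = 83/2 ≈ 41.50000.

E[X] = 83/2 = 41.50000.


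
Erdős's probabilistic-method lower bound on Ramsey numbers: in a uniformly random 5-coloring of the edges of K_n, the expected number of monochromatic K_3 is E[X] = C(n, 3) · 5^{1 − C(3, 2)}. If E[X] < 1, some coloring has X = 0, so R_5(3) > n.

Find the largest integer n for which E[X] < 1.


We need C(n, 3) · 5^{1 − 3} < 1, i.e. C(n, 3) < 5^{3 − 1} = 25.
Check values of n near the boundary:
  n = 3: C(3, 3) = 1; 1 < 25? YES
  n = 4: C(4, 3) = 4; 4 < 25? YES
  n = 5: C(5, 3) = 10; 10 < 25? YES
  n = 6: C(6, 3) = 20; 20 < 25? YES
  n = 7: C(7, 3) = 35; 35 < 25? NO
  n = 8: C(8, 3) = 56; 56 < 25? NO
  n = 9: C(9, 3) = 84; 84 < 25? NO
The largest n with C(n, 3) < 25 is n = 6 (where E[X] = 4/5 ≈ 0.800). Hence R_5(3) > 6, i.e. R_5(3) ≥ 7.

Largest n = 6; hence R_5(3) > 6.


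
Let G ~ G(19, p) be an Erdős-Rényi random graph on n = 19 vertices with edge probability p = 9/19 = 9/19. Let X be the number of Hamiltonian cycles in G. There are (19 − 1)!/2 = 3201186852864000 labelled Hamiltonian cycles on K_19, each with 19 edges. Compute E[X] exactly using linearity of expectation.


K_19 has (19 − 1)!/2 = 3201186852864000 labelled Hamiltonian cycles.
For each such Hamiltonian cycle H, let X_H = 1 if all 19 edges of H are present in G. Then P[X_H = 1] = p^{19} = (9/19)^{19} = 1350851717672992089/1978419655660313589123979.
Summing the indicators: E[X] = Σ_H E[X_H] = 3201186852864000 · p^{19} = 3201186852864000 · 1350851717672992089/1978419655660313589123979 = 4324328758783534194876278992896000/1978419655660313589123979.
Numerically: E[X] ≈ 2.1857e+09.

E[X] = 3201186852864000 · (9/19)^{19} = 4324328758783534194876278992896000/1978419655660313589123979 ≈ 2.1857e+09.


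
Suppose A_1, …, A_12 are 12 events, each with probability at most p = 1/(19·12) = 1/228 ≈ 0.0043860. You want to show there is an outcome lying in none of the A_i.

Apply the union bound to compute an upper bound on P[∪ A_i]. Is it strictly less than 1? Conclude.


Union bound: P[∪_{i=1}^{12} A_i] ≤ Σ_i P[A_i] ≤ 12·p = 12·(1/228) = 1/19.
Numerically: 1/19 ≈ 0.0526316.
Is 1/19 < 1? YES.
Since P[∪ A_i] ≤ 1/19 < 1, the complement has P[∩ A_i^c] ≥ 1 − 1/19 = 18/19 > 0, so some outcome avoids every A_i.

12·p = 1/19 ≈ 0.0526316; existence CERTIFIED by the union bound.


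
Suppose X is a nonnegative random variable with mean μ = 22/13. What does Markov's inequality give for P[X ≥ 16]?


μ = E[X] = 22/13, a = 16.
Markov: P[X ≥ 16] ≤ μ/a = (22/13)/16 = 11/104.
Numerically: ≈ 0.10577.
(Since a = 16 > μ = 1.69231, the bound 11/104 is < 1 and informative.)

P[X ≥ 16] ≤ 11/104 ≈ 0.10577.


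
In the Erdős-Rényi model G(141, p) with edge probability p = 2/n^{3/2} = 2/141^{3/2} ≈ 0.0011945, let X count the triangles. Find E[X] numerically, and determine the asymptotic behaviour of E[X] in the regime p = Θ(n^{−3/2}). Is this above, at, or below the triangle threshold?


Number of potential triangles: C(141, 3) = 457310.
Each occurs with probability p³ ≈ (0.0011945)³ ≈ 1.7045274e-09.
By linearity: E[X] = C(141, 3)·p³ ≈ 457310 · 1.7045274e-09 ≈ 0.00078.
Since α = 3/2 > 1, p = c/n^{3/2} = o(1/n) is below the triangle threshold p ~ 1/n. Asymptotically E[X] ~ (c³/6)·n^{3(1−α)} = (2³/6)·n^{-1.5} → 0, so by Markov's inequality G has no triangles w.h.p.

E[X] ≈ 0.00078; in regime p = Θ(1/n^{3/2}) E[X] tends to 0 (below the triangle threshold p ~ 1/n).


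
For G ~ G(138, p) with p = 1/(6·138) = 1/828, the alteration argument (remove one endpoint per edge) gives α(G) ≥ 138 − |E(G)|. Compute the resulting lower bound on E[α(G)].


E[|E(G)|] = C(138, 2)·p = 9453 · (1/828) = 137/12.
E[α(G)] ≥ n − E[|E(G)|] = 138 − 137/12 = 1519/12.
Numerically: ≈ 126.583.
(This is only a lower bound; the true E[α(G)] may be larger.)

E[α(G)] ≥ 1519/12 ≈ 126.583.


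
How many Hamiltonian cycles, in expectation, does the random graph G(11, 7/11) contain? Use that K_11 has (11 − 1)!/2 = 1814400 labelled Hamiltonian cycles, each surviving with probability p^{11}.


K_11 has (11 − 1)!/2 = 1814400 labelled Hamiltonian cycles.
For each such Hamiltonian cycle H, let X_H = 1 if all 11 edges of H are present in G. Then P[X_H = 1] = p^{11} = (7/11)^{11} = 1977326743/285311670611.
By linearity of expectation: E[X] = Σ_H E[X_H] = 1814400 · p^{11} = 1814400 · 1977326743/285311670611 = 3587661642499200/285311670611.
Numerically: E[X] ≈ 12575.

E[X] = 1814400 · (7/11)^{11} = 3587661642499200/285311670611 ≈ 12575.


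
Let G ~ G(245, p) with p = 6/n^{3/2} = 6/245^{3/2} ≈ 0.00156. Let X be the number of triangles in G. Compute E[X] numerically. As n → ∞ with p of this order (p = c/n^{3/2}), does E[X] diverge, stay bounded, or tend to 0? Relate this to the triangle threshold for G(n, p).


Number of potential triangles: C(245, 3) = 2421090.
Each occurs with probability p³ ≈ (0.00156)³ ≈ 3.83007e-09.
By linearity: E[X] = C(245, 3)·p³ ≈ 2421090 · 3.83007e-09 ≈ 0.009.
Since α = 3/2 > 1, p = c/n^{3/2} = o(1/n) is below the triangle threshold p ~ 1/n. Asymptotically E[X] ~ (c³/6)·n^{3(1−α)} = (6³/6)·n^{-1.5} → 0, so by Markov's inequality G has no triangles w.h.p.

E[X] ≈ 0.009; in regime p = Θ(1/n^{3/2}) E[X] tends to 0 (below the triangle threshold p ~ 1/n).


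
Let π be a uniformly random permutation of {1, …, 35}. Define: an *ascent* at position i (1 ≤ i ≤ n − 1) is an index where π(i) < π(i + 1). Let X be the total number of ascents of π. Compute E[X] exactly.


Write X = Σ X_I over i = 1, …, 34, with X_I the indicator of one ascent.
There are 34 indicators.
For each fixed i, the pair (π(i), π(i+1)) is a uniformly random ordered pair of distinct values from {1, …, 35}; by symmetry P[π(i) < π(i+1)] = 1/2.
By linearity: E[X] = 34 · (1/2) = (35 − 1) · (1/2) = 17 ≈ 17.0000.

E[X] = 17 = 17.0000.


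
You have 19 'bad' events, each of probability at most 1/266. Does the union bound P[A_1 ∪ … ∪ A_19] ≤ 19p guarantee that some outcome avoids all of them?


Union bound: P[∪_{i=1}^{19} A_i] ≤ Σ_i P[A_i] ≤ 19·p = 19·(1/266) = 1/14.
Numerically: 1/14 ≈ 0.0714286.
Is 1/14 < 1? YES.
Since P[∪ A_i] ≤ 1/14 < 1, the complement has P[∩ A_i^c] ≥ 1 − 1/14 = 13/14 > 0, so some outcome avoids every A_i.

19·p = 1/14 ≈ 0.0714286; existence CERTIFIED by the union bound.


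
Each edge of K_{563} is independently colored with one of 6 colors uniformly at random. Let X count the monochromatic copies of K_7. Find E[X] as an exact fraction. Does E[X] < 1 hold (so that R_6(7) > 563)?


E[X] = C(563, 7) · 6^{1 − 21} = 3426622515769596 · 6^{−20} = 3426622515769596/3656158440062976.
As a reduced fraction: E[X] = 285551876314133/304679870005248 ≈ 0.937.
Is E[X] < 1? YES.
Since E[X] < 1, there exists a 6-coloring of K_{563} with no monochromatic K_7; hence R_6(7) > 563.

E[X] = 285551876314133/304679870005248 ≈ 0.937; E[X] < 1, so R_6(7) > 563.


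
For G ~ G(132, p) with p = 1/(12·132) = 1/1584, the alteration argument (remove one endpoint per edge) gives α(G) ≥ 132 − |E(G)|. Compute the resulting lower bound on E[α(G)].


E[|E(G)|] = C(132, 2)·p = 8646 · (1/1584) = 131/24.
E[α(G)] ≥ n − E[|E(G)|] = 132 − 131/24 = 3037/24.
Numerically: ≈ 126.5417.
(This is only a lower bound; the true E[α(G)] may be larger.)

E[α(G)] ≥ 3037/24 ≈ 126.5417.


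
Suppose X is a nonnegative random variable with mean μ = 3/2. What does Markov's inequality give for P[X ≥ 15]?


μ = E[X] = 3/2, a = 15.
Markov: P[X ≥ 15] ≤ μ/a = (3/2)/15 = 1/10.
Numerically: ≈ 0.10000.
(Since a = 15 > μ = 1.50000, the bound 1/10 is < 1 and informative.)

P[X ≥ 15] ≤ 1/10 ≈ 0.10000.


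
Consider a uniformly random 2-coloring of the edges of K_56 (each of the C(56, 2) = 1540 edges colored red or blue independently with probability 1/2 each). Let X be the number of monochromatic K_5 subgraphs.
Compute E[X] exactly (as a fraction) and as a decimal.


Let X = Σ_S X_S over the C(56, 5) = 3819816 subsets S of size 5, where X_S = 1 if the K_5 on S is monochromatic.
For a fixed S, the K_5 on S has C(5, 2) = 10 edges. P[all 10 edges red] = (1/2)^10, and likewise for blue, so P[monochromatic] = 2·(1/2)^10 = 2^{1 − 10} = 1/512.
By linearity of expectation: E[X] = C(56, 5) · 2^{1 − 10} = 3819816 · 1/512 = 477477/64.
Numerically: E[X] ≈ 7460.578125.

E[X] = C(56,5)·2^(1−C(5,2)) = 477477/64 ≈ 7460.578125.


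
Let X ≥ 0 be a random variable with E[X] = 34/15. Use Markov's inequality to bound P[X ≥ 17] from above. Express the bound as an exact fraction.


μ = E[X] = 34/15, a = 17.
Markov: P[X ≥ 17] ≤ μ/a = (34/15)/17 = 2/15.
Numerically: ≈ 0.133333.
(Since a = 17 > μ = 2.266667, the bound 2/15 is < 1 and informative.)

P[X ≥ 17] ≤ 2/15 ≈ 0.133333.


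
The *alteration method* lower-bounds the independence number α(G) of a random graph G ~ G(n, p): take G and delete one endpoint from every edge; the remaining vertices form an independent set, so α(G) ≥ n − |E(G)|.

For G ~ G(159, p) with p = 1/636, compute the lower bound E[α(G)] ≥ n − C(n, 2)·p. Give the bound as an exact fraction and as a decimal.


E[|E(G)|] = C(159, 2)·p = 12561 · (1/636) = 79/4.
E[α(G)] ≥ n − E[|E(G)|] = 159 − 79/4 = 557/4.
Numerically: ≈ 139.250.
(This is only a lower bound; the true E[α(G)] may be larger.)

E[α(G)] ≥ 557/4 ≈ 139.250.


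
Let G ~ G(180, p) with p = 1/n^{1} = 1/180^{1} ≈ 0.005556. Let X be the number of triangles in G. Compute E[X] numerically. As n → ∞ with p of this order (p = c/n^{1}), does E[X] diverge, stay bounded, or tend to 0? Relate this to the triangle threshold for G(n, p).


Number of potential triangles: C(180, 3) = 955860.
Each occurs with probability p³ ≈ (0.005556)³ ≈ 1.714678e-07.
By linearity: E[X] = C(180, 3)·p³ ≈ 955860 · 1.714678e-07 ≈ 0.1639.
Here α = 1, so p = 1/n is exactly at the triangle threshold p ~ 1/n. Asymptotically E[X] → c³/6 = 1³/6 = 1/6 ≈ 0.1667, a bounded constant. In this regime the triangle count is asymptotically Poisson(c³/6).

E[X] ≈ 0.1639; in regime p = Θ(1/n^{1}) E[X] stays bounded (at the triangle threshold p ~ 1/n).


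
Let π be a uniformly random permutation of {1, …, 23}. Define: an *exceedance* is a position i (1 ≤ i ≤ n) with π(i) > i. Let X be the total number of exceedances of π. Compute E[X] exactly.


Write X = Σ_{i=1}^{23} X_i, where X_i = 1_{π(i) > i}.
For each fixed i, π(i) is uniform over {1, …, 23} (marginal of a uniform permutation), so P[π(i) > i] = (n − i)/n. Summing: Σ_{i=1}^{23} (n − i)/n = (0 + 1 + … + 22)/23 = 23(23 − 1)/(2·23) = (23 − 1)/2.
Hence E[X] = Σ_{i=1}^{23} (23 − i)/23 = 11 ≈ 11.000000.

E[X] = 11 = 11.000000.


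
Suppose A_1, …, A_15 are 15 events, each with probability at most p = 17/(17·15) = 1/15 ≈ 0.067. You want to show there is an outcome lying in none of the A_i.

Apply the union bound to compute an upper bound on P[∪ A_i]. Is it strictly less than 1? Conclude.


Union bound: P[∪_{i=1}^{15} A_i] ≤ Σ_i P[A_i] ≤ 15·p = 15·(1/15) = 1.
Numerically: 1 ≈ 1.000.
Is 1 < 1? NO.
Since the bound 1 is ≥ 1, the union bound is uninformative here; it does NOT by itself certify existence.

15·p = 1 ≈ 1.000; existence NOT certified by the union bound.


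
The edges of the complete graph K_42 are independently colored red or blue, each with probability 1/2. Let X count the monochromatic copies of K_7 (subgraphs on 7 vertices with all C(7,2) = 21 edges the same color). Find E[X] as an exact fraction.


Let X = Σ_S X_S over the C(42, 7) = 26978328 subsets S of size 7, where X_S = 1 if the K_7 on S is monochromatic.
For a fixed S, the K_7 on S has C(7, 2) = 21 edges. P[all 21 edges red] = (1/2)^21, and likewise for blue, so P[monochromatic] = 2·(1/2)^21 = 2^{1 − 21} = 1/1048576.
By linearity of expectation: E[X] = C(42, 7) · 2^{1 − 21} = 26978328 · 1/1048576 = 3372291/131072.
Numerically: E[X] ≈ 25.72854.

E[X] = C(42,7)·2^(1−C(7,2)) = 3372291/131072 ≈ 25.72854.


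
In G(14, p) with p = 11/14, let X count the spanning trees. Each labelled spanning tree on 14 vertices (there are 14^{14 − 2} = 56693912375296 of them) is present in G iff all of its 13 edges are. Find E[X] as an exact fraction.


K_14 has 14^{14 − 2} = 56693912375296 labelled spanning trees.
For each such spanning tree H, let X_H = 1 if all 13 edges of H are present in G. Then P[X_H = 1] = p^{13} = (11/14)^{13} = 34522712143931/793714773254144.
By linearity of expectation: E[X] = Σ_H E[X_H] = 56693912375296 · p^{13} = 56693912375296 · 34522712143931/793714773254144 = 34522712143931/14.
Numerically: E[X] ≈ 2.47e+12.

E[X] = 56693912375296 · (11/14)^{13} = 34522712143931/14 ≈ 2.47e+12.


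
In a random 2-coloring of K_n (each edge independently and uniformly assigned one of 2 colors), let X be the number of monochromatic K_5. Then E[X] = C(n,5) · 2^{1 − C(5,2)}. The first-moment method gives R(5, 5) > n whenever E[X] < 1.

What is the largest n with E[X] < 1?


We need C(n, 5) · 2^{1 − 10} < 1, i.e. C(n, 5) < 2^{10 − 1} = 512.
Check values of n near the boundary:
  n = 6: C(6, 5) = 6; 6 < 512? YES
  n = 7: C(7, 5) = 21; 21 < 512? YES
  n = 8: C(8, 5) = 56; 56 < 512? YES
  n = 9: C(9, 5) = 126; 126 < 512? YES
  n = 10: C(10, 5) = 252; 252 < 512? YES
  n = 11: C(11, 5) = 462; 462 < 512? YES
  n = 12: C(12, 5) = 792; 792 < 512? NO
  n = 13: C(13, 5) = 1287; 1287 < 512? NO
The largest n with C(n, 5) < 512 is n = 11 (where E[X] = 231/256 ≈ 0.90234). Hence R(5, 5) > 11, i.e. R(5, 5) ≥ 12.

Largest n = 11; hence R(5, 5) > 11.


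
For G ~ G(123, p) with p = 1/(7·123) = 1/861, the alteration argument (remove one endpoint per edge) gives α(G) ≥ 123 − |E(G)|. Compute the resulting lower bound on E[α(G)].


E[|E(G)|] = C(123, 2)·p = 7503 · (1/861) = 61/7.
E[α(G)] ≥ n − E[|E(G)|] = 123 − 61/7 = 800/7.
Numerically: ≈ 114.28571.
(This is only a lower bound; the true E[α(G)] may be larger.)

E[α(G)] ≥ 800/7 ≈ 114.28571.


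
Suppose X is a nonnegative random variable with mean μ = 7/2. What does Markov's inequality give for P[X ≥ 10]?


μ = E[X] = 7/2, a = 10.
Markov: P[X ≥ 10] ≤ μ/a = (7/2)/10 = 7/20.
Numerically: ≈ 0.350000.
(Since a = 10 > μ = 3.500000, the bound 7/20 is < 1 and informative.)

P[X ≥ 10] ≤ 7/20 ≈ 0.350000.


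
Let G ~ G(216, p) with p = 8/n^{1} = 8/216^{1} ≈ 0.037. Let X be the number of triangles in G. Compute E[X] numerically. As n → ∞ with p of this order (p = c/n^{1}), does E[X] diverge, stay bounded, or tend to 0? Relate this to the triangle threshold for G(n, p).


Number of potential triangles: C(216, 3) = 1656360.
Each occurs with probability p³ ≈ (0.037)³ ≈ 5.08053e-05.
By linearity: E[X] = C(216, 3)·p³ ≈ 1656360 · 5.08053e-05 ≈ 84.152.
Here α = 1, so p = 8/n is exactly at the triangle threshold p ~ 1/n. Asymptotically E[X] → c³/6 = 8³/6 = 256/3 ≈ 85.333, a bounded constant. In this regime the triangle count is asymptotically Poisson(c³/6).

E[X] ≈ 84.152; in regime p = Θ(1/n^{1}) E[X] stays bounded (at the triangle threshold p ~ 1/n).


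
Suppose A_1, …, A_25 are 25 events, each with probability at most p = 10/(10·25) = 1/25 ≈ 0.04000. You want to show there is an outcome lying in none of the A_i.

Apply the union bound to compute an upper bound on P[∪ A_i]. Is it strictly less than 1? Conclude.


Union bound: P[∪_{i=1}^{25} A_i] ≤ Σ_i P[A_i] ≤ 25·p = 25·(1/25) = 1.
Numerically: 1 ≈ 1.00000.
Is 1 < 1? NO.
Since the bound 1 is ≥ 1, the union bound is uninformative here; it does NOT by itself certify existence.

25·p = 1 ≈ 1.00000; existence NOT certified by the union bound.


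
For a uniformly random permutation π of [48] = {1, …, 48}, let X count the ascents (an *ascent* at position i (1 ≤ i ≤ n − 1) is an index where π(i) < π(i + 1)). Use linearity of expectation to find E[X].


Write X = Σ X_I over i = 1, …, 47, with X_I the indicator of one ascent.
There are 47 indicators.
For each fixed i, the pair (π(i), π(i+1)) is a uniformly random ordered pair of distinct values from {1, …, 48}; by symmetry P[π(i) < π(i+1)] = 1/2.
By linearity: E[X] = 47 · (1/2) = (48 − 1) · (1/2) = 47/2 ≈ 23.5000.

E[X] = 47/2 = 23.5000.


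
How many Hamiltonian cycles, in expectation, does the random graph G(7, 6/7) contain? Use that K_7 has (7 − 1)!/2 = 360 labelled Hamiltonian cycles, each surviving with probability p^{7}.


K_7 has (7 − 1)!/2 = 360 labelled Hamiltonian cycles.
For each such Hamiltonian cycle H, let X_H = 1 if all 7 edges of H are present in G. Then P[X_H = 1] = p^{7} = (6/7)^{7} = 279936/823543.
By linearity of expectation: E[X] = Σ_H E[X_H] = 360 · p^{7} = 360 · 279936/823543 = 100776960/823543.
Numerically: E[X] ≈ 122.

E[X] = 360 · (6/7)^{7} = 100776960/823543 ≈ 122.


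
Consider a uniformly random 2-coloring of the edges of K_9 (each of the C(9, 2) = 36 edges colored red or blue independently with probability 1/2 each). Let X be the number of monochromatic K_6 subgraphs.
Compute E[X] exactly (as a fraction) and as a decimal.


Let X = Σ_S X_S over the C(9, 6) = 84 subsets S of size 6, where X_S = 1 if the K_6 on S is monochromatic.
For a fixed S, the K_6 on S has C(6, 2) = 15 edges. P[all 15 edges red] = (1/2)^15, and likewise for blue, so P[monochromatic] = 2·(1/2)^15 = 2^{1 − 15} = 1/16384.
By linearity: E[X] = C(9, 6) · 2^{1 − 15} = 84 · 1/16384 = 21/4096.
Numerically: E[X] ≈ 0.005127.

E[X] = C(9,6)·2^(1−C(6,2)) = 21/4096 ≈ 0.005127.


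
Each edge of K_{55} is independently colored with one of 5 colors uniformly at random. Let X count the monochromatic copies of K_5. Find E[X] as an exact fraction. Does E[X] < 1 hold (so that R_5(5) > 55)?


E[X] = C(55, 5) · 5^{1 − 10} = 3478761 · 5^{−9} = 3478761/1953125.
As a reduced fraction: E[X] = 3478761/1953125 ≈ 1.781.
Is E[X] < 1? NO.
Since E[X] ≥ 1, the first-moment bound is inconclusive at n = 55; it does NOT by itself certify R_5(5) > 55.

E[X] = 3478761/1953125 ≈ 1.781; E[X] ≥ 1; first-moment method inconclusive here.


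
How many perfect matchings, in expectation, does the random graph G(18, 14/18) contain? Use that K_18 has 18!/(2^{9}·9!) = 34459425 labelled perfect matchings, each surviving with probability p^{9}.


K_18 has 18!/(2^{9}·9!) = 34459425 labelled perfect matchings.
For each such perfect matching H, let X_H = 1 if all 9 edges of H are present in G. Then P[X_H = 1] = p^{9} = (7/9)^{9} = 40353607/387420489.
Summing the indicators: E[X] = Σ_H E[X_H] = 34459425 · p^{9} = 34459425 · 40353607/387420489 = 17167433257975/4782969.
Numerically: E[X] ≈ 3.58928e+06.

E[X] = 34459425 · (7/9)^{9} = 17167433257975/4782969 ≈ 3.58928e+06.


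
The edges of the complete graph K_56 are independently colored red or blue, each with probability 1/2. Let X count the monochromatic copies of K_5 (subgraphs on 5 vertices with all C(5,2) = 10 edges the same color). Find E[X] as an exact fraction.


Let X = Σ_S X_S over the C(56, 5) = 3819816 subsets S of size 5, where X_S = 1 if the K_5 on S is monochromatic.
For a fixed S, the K_5 on S has C(5, 2) = 10 edges. P[all 10 edges red] = (1/2)^10, and likewise for blue, so P[monochromatic] = 2·(1/2)^10 = 2^{1 − 10} = 1/512.
Summing: E[X] = C(56, 5) · 2^{1 − 10} = 3819816 · 1/512 = 477477/64.
Numerically: E[X] ≈ 7460.578125.

E[X] = C(56,5)·2^(1−C(5,2)) = 477477/64 ≈ 7460.578125.


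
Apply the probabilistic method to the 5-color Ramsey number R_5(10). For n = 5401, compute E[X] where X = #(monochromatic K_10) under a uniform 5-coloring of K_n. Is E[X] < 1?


E[X] = C(5401, 10) · 5^{1 − 45} = 5772423232412011351582235732760 · 5^{−44} = 5772423232412011351582235732760/5684341886080801486968994140625.
As a reduced fraction: E[X] = 1154484646482402270316447146552/1136868377216160297393798828125 ≈ 1.015.
Is E[X] < 1? NO.
Since E[X] ≥ 1, the first-moment bound is inconclusive at n = 5401; it does NOT by itself certify R_5(10) > 5401.

E[X] = 1154484646482402270316447146552/1136868377216160297393798828125 ≈ 1.015; E[X] ≥ 1; first-moment method inconclusive here.


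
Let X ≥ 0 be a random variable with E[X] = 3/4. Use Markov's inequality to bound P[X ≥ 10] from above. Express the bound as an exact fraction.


μ = E[X] = 3/4, a = 10.
Markov: P[X ≥ 10] ≤ μ/a = (3/4)/10 = 3/40.
Numerically: ≈ 0.07500.
(Since a = 10 > μ = 0.75000, the bound 3/40 is < 1 and informative.)

P[X ≥ 10] ≤ 3/40 ≈ 0.07500.


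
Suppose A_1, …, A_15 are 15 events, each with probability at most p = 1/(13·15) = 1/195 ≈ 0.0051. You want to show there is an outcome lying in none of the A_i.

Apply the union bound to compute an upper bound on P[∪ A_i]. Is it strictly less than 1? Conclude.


Union bound: P[∪_{i=1}^{15} A_i] ≤ Σ_i P[A_i] ≤ 15·p = 15·(1/195) = 1/13.
Numerically: 1/13 ≈ 0.0769.
Is 1/13 < 1? YES.
Since P[∪ A_i] ≤ 1/13 < 1, the complement has P[∩ A_i^c] ≥ 1 − 1/13 = 12/13 > 0, so some outcome avoids every A_i.

15·p = 1/13 ≈ 0.0769; existence CERTIFIED by the union bound.


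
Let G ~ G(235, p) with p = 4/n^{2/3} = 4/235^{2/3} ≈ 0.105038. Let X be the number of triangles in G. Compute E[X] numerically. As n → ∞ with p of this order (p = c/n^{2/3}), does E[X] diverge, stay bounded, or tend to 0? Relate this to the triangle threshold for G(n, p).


Number of potential triangles: C(235, 3) = 2135445.
Each occurs with probability p³ ≈ (0.105038)³ ≈ 1.15889543e-03.
By linearity: E[X] = C(235, 3)·p³ ≈ 2135445 · 1.15889543e-03 ≈ 2474.757447.
Since α = 2/3 < 1, p = c/n^{2/3} ≫ 1/n is above the triangle threshold p ~ 1/n. Asymptotically E[X] ~ (c³/6)·n^{3(1−α)} = (4³/6)·n^{1} → ∞; triangles are abundant w.h.p.

E[X] ≈ 2474.757447; in regime p = Θ(1/n^{2/3}) E[X] diverges (above the triangle threshold p ~ 1/n).
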